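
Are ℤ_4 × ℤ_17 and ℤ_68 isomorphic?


Comparing ℤ_4 × ℤ_17 and ℤ_68:
gcd(4,17) = 1, so ℤ_4 × ℤ_17 ≅ ℤ_68 (CRT)

Yes, ℤ_4 × ℤ_17 ≅ ℤ_68


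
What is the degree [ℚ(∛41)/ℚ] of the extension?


∛41 has minimal polynomial x³ - 41 (irreducible over ℚ since 41 is not a perfect cube)

[ℚ(∛41)/ℚ] = 3


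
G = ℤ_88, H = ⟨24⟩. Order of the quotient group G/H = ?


|⟨24⟩| = n / gcd(24, 88) = 88 / 8 = 11
H is normal (ℤ_88 is abelian).
|G/H| = |G| / |H| = 88 / 11 = 8

|G/H| = 8


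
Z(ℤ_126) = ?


Z(G) = {g ∈ G | gx = xg for all x ∈ G}
ℤ_126 is abelian, so Z(G) = G

Z(ℤ_126) = ℤ_126


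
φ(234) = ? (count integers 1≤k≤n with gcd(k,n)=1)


Factor n: 234 = 2 × 3^2 × 13
φ(n) = n · ∏(1 - 1/p) over distinct primes p | n
φ(234) = 234 · (1 - 1/2) · (1 - 1/3) · (1 - 1/13) = 72

φ(234) = 72


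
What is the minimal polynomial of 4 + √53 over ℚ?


Let α = 4 + √53. Then α - 4 = √53, so (α - 4)² = 53, giving α² - 8α - 37 = 0. Degree 2 and α ∉ ℚ, so this is the minimal polynomial.

Minimal polynomial: x² - 8x - 37


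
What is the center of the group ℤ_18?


Z(G) = {g ∈ G | gx = xg for all x ∈ G}
ℤ_18 is abelian, so Z(G) = G

Z(ℤ_18) = ℤ_18


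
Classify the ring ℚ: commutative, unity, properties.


ℚ is a field: commutative, has unity, every nonzero element is a unit (hence an integral domain)
Commutative: Yes
Integral domain: Yes
Has unity: Yes

ℚ: Commutative=Yes, Unity=Yes


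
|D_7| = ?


|D_n| = 2n (n rotations and n reflections)
|D_7| = 2×7 = 14

|D_7| = 14


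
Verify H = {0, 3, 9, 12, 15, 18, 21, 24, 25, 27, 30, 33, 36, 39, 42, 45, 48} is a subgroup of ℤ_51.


Subgroup test for H = {0, 3, 9, 12, 15, 18, 21, 24, 25, 27, 30, 33, 36, 39, 42, 45, 48} in (ℤ_51, +):
(1) 0 ∈ H? Yes
(2) Closure: for all a,b ∈ H, (a+b) mod 51 ∈ H? No  [counterexample: 3 + 3 = 6 ∉ H]
(3) Inverses: for all a ∈ H, -a mod 51 ∈ H? No

No, H is not a subgroup of ℤ_51


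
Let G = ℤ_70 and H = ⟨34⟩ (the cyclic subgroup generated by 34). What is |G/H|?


|⟨34⟩| = n / gcd(34, 70) = 70 / 2 = 35
H is normal (ℤ_70 is abelian).
|G/H| = |G| / |H| = 70 / 35 = 2

|G/H| = 2


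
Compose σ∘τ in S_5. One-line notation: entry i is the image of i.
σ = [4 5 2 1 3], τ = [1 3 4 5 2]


σ∘τ: apply τ first, then σ
1 →τ 1 →σ 4
2 →τ 3 →σ 2
3 →τ 4 →σ 1
4 →τ 5 →σ 3
5 →τ 2 →σ 5

σ∘τ = [4 2 1 3 5]


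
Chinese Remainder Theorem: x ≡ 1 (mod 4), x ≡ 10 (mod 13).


m₁ = 4, m₂ = 13, gcd = 1, so CRT applies. M = m₁·m₂ = 52
Let M₁ = M/m₁ = 13, M₂ = M/m₂ = 4
Find y₁ ≡ M₁⁻¹ (mod m₁): 13⁻¹ ≡ 1 (mod 4)
Find y₂ ≡ M₂⁻¹ (mod m₂): 4⁻¹ ≡ 10 (mod 13)
x = a₁·M₁·y₁ + a₂·M₂·y₂ = 1·13·1 + 10·4·10 = 413
Reduce mod 52: x ≡ 49
Check: 49 mod 4 = 1 ✓, 49 mod 13 = 10 ✓

x ≡ 49 (mod 52)


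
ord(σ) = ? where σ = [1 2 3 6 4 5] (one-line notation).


Cycle decomposition: (4 6 5)
Cycle lengths: 3
Order = lcm(3) = 3

ord(σ) = 3


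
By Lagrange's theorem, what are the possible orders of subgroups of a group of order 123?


Lagrange's theorem: |H| divides |G|
|G| = 123
Divisors of 123: 1, 3, 41, 123

Possible subgroup orders: {1, 3, 41, 123}


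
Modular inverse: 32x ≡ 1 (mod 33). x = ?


Use the extended Euclidean algorithm to write 1 = 32·s + 33·t; then s mod 33 is the inverse.
Euclidean algorithm:
  32 = 0·33 + 32
  33 = 1·32 + 1
  32 = 32·1 + 0
gcd(32,33) = 1
Back-substitution gives: 32·(-1) + 33·(1) = 1
So 32⁻¹ ≡ -1 ≡ 32 (mod 33)
Check: 32 × 32 = 1024 ≡ 1 (mod 33) ✓

32⁻¹ ≡ 32 (mod 33)


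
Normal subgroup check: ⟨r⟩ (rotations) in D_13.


H = ⟨r⟩ (rotations) in D_13
The rotation subgroup ⟨r⟩ has index 2 in D_13, so it is normal

Yes, normal subgroup


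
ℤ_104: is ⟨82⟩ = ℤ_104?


g generates ℤ_n iff gcd(g, n) = 1
gcd(82, 104) = 2
Since gcd = 2 ≠ 1, ⟨82⟩ has order 52 < 104, so 82 is not a generator.

No, 82 does not generate ℤ_104


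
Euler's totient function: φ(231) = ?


Factor n: 231 = 3 × 7 × 11
φ(n) = n · ∏(1 - 1/p) over distinct primes p | n
φ(231) = 231 · (1 - 1/3) · (1 - 1/7) · (1 - 1/11) = 120

φ(231) = 120


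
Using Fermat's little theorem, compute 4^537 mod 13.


Fermat's little theorem: if p is prime and gcd(a,p)=1, then a^(p-1) ≡ 1 (mod p)
p = 13 is prime, gcd(4,13) = 1
Reduce exponent: 537 mod 12 = 9
So 4^537 ≡ 4^9 (mod 13)
4^9 mod 13 = 12

4^537 ≡ 12 (mod 13)


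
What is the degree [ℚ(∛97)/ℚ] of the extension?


∛97 has minimal polynomial x³ - 97 (irreducible over ℚ since 97 is not a perfect cube)

[ℚ(∛97)/ℚ] = 3


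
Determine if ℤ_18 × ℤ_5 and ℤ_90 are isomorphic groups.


Comparing ℤ_18 × ℤ_5 and ℤ_90:
gcd(18,5) = 1, so ℤ_18 × ℤ_5 ≅ ℤ_90 (CRT)

Yes, ℤ_18 × ℤ_5 ≅ ℤ_90


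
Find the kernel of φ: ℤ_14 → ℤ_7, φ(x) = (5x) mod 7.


Kernel = preimage of identity
ker(φ) = {x ∈ ℤ_14 : 5x ≡ 0 (mod 7)}. Since 7 | 14, φ is well-defined. The kernel is the cyclic subgroup ⟨7⟩ of ℤ_14 (order 2), i.e. {0, 7}

ker(φ) = {0, 7}


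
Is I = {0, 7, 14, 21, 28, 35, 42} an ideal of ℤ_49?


Check ideal conditions for I = {0, 7, 14, 21, 28, 35, 42} in ℤ_49:
(1) I is an additive subgroup? Yes
(2) For r ∈ ℤ_49 and a ∈ I: r·a ∈ I? Yes

Yes, I is an ideal of ℤ_49


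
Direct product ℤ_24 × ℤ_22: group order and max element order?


|ℤ_24 × ℤ_22| = 24 × 22 = 528
Max element order = lcm(24,22) = 264
Cyclic? No (gcd=2)

|ℤ_24×ℤ_22| = 528, max element order = 264


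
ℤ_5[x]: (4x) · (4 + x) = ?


Expand and collect like terms; reduce coefficients mod 5:
x^0: 0·4 = 0 ≡ 0 (mod 5)
x^1: 0·1 + 4·4 = 16 ≡ 1 (mod 5)
x^2: 4·1 = 4 ≡ 4 (mod 5)
Result: x + 4x^2

f · g = x + 4x^2


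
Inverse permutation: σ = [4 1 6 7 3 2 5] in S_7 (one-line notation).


To find σ⁻¹, swap domain and range:
σ(1) = 4 → σ⁻¹(4) = 1
σ(2) = 1 → σ⁻¹(1) = 2
σ(3) = 6 → σ⁻¹(6) = 3
σ(4) = 7 → σ⁻¹(7) = 4
σ(5) = 3 → σ⁻¹(3) = 5
σ(6) = 2 → σ⁻¹(2) = 6
σ(7) = 5 → σ⁻¹(5) = 7

σ⁻¹ = [2 6 5 1 7 3 4]


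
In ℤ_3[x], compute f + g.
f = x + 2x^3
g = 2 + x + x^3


Add coefficients mod 3:
x^0: 0 + 2 = 2 (mod 3)
x^1: 1 + 1 = 2 (mod 3)
x^2: 0 + 0 = 0 (mod 3)
x^3: 2 + 1 = 0 (mod 3)
Result: 2 + 2x

f + g = 2 + 2x


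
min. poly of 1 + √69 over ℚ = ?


Let α = 1 + √69. Then α - 1 = √69, so (α - 1)² = 69, giving α² - 2α - 68 = 0. Degree 2 and α ∉ ℚ, so this is the minimal polynomial.

Minimal polynomial: x² - 2x - 68


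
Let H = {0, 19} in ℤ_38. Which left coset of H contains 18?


18 + H = {18 + h (mod 38) : h ∈ H}
18+0=18, 18+19=37

18 + H = {18, 37}


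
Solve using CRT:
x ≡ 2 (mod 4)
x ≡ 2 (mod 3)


m₁ = 4, m₂ = 3, gcd = 1, so CRT applies. M = m₁·m₂ = 12
Let M₁ = M/m₁ = 3, M₂ = M/m₂ = 4
Find y₁ ≡ M₁⁻¹ (mod m₁): 3⁻¹ ≡ 3 (mod 4)
Find y₂ ≡ M₂⁻¹ (mod m₂): 4⁻¹ ≡ 1 (mod 3)
x = a₁·M₁·y₁ + a₂·M₂·y₂ = 2·3·3 + 2·4·1 = 26
Reduce mod 12: x ≡ 2
Check: 2 mod 4 = 2 ✓, 2 mod 3 = 2 ✓

x ≡ 2 (mod 12)


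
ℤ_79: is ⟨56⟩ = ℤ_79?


g generates ℤ_n iff gcd(g, n) = 1
gcd(56, 79) = 1
Since gcd = 1, 56 is a generator.

Yes, 56 generates ℤ_79


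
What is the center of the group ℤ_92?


Z(G) = {g ∈ G | gx = xg for all x ∈ G}
ℤ_92 is abelian, so Z(G) = G

Z(ℤ_92) = ℤ_92


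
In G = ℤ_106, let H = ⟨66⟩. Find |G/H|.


|⟨66⟩| = n / gcd(66, 106) = 106 / 2 = 53
H is normal (ℤ_106 is abelian).
|G/H| = |G| / |H| = 106 / 53 = 2

|G/H| = 2


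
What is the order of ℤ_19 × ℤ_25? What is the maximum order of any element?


|ℤ_19 × ℤ_25| = 19 × 25 = 475
Max element order = lcm(19,25) = 475
Cyclic? Yes (gcd=1)

|ℤ_19×ℤ_25| = 475, max element order = 475


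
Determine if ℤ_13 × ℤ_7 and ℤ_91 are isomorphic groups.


Comparing ℤ_13 × ℤ_7 and ℤ_91:
gcd(13,7) = 1, so ℤ_13 × ℤ_7 ≅ ℤ_91 (CRT)

Yes, ℤ_13 × ℤ_7 ≅ ℤ_91


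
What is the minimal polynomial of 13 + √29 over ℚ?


Let α = 13 + √29. Then α - 13 = √29, so (α - 13)² = 29, giving α² - 26α + 140 = 0. Degree 2 and α ∉ ℚ, so this is the minimal polynomial.

Minimal polynomial: x² - 26x + 140


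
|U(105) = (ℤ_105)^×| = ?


U(n) is the group of units mod n; |U(n)| = φ(n)
|U(105)| = φ(105) = 48

|U(105) = (ℤ_105)^×| = 48


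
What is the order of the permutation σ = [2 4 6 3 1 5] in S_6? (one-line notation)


Cycle decomposition: (1 2 4 3 6 5)
Cycle lengths: 6
Order = lcm(6) = 6

ord(σ) = 6


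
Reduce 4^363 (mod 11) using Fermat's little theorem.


Fermat's little theorem: if p is prime and gcd(a,p)=1, then a^(p-1) ≡ 1 (mod p)
p = 11 is prime, gcd(4,11) = 1
Reduce exponent: 363 mod 10 = 3
So 4^363 ≡ 4^3 (mod 11)
4^3 mod 11 = 9

4^363 ≡ 9 (mod 11)


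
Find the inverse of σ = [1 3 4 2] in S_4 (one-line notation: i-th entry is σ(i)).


To find σ⁻¹, swap domain and range:
σ(1) = 1 → σ⁻¹(1) = 1
σ(2) = 3 → σ⁻¹(3) = 2
σ(3) = 4 → σ⁻¹(4) = 3
σ(4) = 2 → σ⁻¹(2) = 4

σ⁻¹ = [1 4 2 3]


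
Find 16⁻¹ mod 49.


Use the extended Euclidean algorithm to write 1 = 16·s + 49·t; then s mod 49 is the inverse.
Euclidean algorithm:
  16 = 0·49 + 16
  49 = 3·16 + 1
  16 = 16·1 + 0
gcd(16,49) = 1
Back-substitution gives: 16·(-3) + 49·(1) = 1
So 16⁻¹ ≡ -3 ≡ 46 (mod 49)
Check: 16 × 46 = 736 ≡ 1 (mod 49) ✓

16⁻¹ ≡ 46 (mod 49)


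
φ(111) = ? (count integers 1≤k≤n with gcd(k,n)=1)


Factor n: 111 = 3 × 37
φ(n) = n · ∏(1 - 1/p) over distinct primes p | n
φ(111) = 111 · (1 - 1/3) · (1 - 1/37) = 72

φ(111) = 72


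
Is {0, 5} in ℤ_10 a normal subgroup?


H = {0, 5} in ℤ_10
ℤ_10 is abelian; every subgroup of an abelian group is normal

Yes, normal subgroup


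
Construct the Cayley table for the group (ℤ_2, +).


Elements: {0, 1}
Operation: addition mod 2
Entry (a, b) = (a + b) mod 2

Cayley table:
  | 0 | 1
0 | 0 | 1
1 | 1 | 0


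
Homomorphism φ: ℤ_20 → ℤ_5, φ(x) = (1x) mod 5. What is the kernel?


Kernel = preimage of identity
ker(φ) = {x ∈ ℤ_20 : 1x ≡ 0 (mod 5)}. Since 5 | 20, φ is well-defined. The kernel is the cyclic subgroup ⟨5⟩ of ℤ_20 (order 4), i.e. {0, 5, 10, 15}

ker(φ) = {0, 5, 10, 15}


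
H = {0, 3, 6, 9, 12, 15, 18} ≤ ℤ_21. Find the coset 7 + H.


7 + H = {7 + h (mod 21) : h ∈ H}
7+0=7, 7+3=10, 7+6=13, 7+9=16, 7+12=19, 7+15=1, 7+18=4
7 + H = {1, 4, 7, 10, 13, 16, 19} = 1 + H

7 + H = {1, 4, 7, 10, 13, 16, 19}


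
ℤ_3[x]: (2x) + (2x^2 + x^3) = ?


Add coefficients mod 3:
x^0: 0 + 0 = 0 (mod 3)
x^1: 2 + 0 = 2 (mod 3)
x^2: 0 + 2 = 2 (mod 3)
x^3: 0 + 1 = 1 (mod 3)
Result: 2x + 2x^2 + x^3

f + g = 2x + 2x^2 + x^3


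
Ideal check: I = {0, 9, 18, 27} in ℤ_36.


Check ideal conditions for I = {0, 9, 18, 27} in ℤ_36:
(1) I is an additive subgroup? Yes
(2) For r ∈ ℤ_36 and a ∈ I: r·a ∈ I? Yes

Yes, I is an ideal of ℤ_36


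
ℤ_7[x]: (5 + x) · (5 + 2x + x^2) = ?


Expand and collect like terms; reduce coefficients mod 7:
x^0: 5·5 = 25 ≡ 4 (mod 7)
x^1: 5·2 + 1·5 = 15 ≡ 1 (mod 7)
x^2: 5·1 + 1·2 = 7 ≡ 0 (mod 7)
x^3: 1·1 = 1 ≡ 1 (mod 7)
Result: 4 + x + x^3

f · g = 4 + x + x^3


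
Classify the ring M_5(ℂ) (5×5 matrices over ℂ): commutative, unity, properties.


Matrix multiplication is non-commutative for n ≥ 2; the identity matrix I is the unity; singular matrices give zero divisors, so not an integral domain
Commutative: No
Integral domain: No
Has unity: Yes

M_5(ℂ) (5×5 matrices over ℂ): Commutative=No, Unity=Yes


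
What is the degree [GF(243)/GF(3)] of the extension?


GF(243) = GF(3^5), so the extension degree is 5

[GF(243)/GF(3)] = 5


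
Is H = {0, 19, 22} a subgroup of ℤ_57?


Subgroup test for H = {0, 19, 22} in (ℤ_57, +):
(1) 0 ∈ H? Yes
(2) Closure: for all a,b ∈ H, (a+b) mod 57 ∈ H? No  [counterexample: 19 + 19 = 38 ∉ H]
(3) Inverses: for all a ∈ H, -a mod 57 ∈ H? No

No, H is not a subgroup of ℤ_57


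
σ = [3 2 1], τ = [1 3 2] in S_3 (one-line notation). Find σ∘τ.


σ∘τ: apply τ first, then σ
1 →τ 1 →σ 3
2 →τ 3 →σ 1
3 →τ 2 →σ 2

σ∘τ = [3 1 2]


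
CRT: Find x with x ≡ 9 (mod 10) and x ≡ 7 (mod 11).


m₁ = 10, m₂ = 11, gcd = 1, so CRT applies. M = m₁·m₂ = 110
Let M₁ = M/m₁ = 11, M₂ = M/m₂ = 10
Find y₁ ≡ M₁⁻¹ (mod m₁): 11⁻¹ ≡ 1 (mod 10)
Find y₂ ≡ M₂⁻¹ (mod m₂): 10⁻¹ ≡ 10 (mod 11)
x = a₁·M₁·y₁ + a₂·M₂·y₂ = 9·11·1 + 7·10·10 = 799
Reduce mod 110: x ≡ 29
Check: 29 mod 10 = 9 ✓, 29 mod 11 = 7 ✓

x ≡ 29 (mod 110)


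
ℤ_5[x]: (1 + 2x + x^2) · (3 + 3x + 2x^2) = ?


Expand and collect like terms; reduce coefficients mod 5:
x^0: 1·3 = 3 ≡ 3 (mod 5)
x^1: 1·3 + 2·3 = 9 ≡ 4 (mod 5)
x^2: 1·2 + 2·3 + 1·3 = 11 ≡ 1 (mod 5)
x^3: 2·2 + 1·3 = 7 ≡ 2 (mod 5)
x^4: 1·2 = 2 ≡ 2 (mod 5)
Result: 3 + 4x + x^2 + 2x^3 + 2x^4

f · g = 3 + 4x + x^2 + 2x^3 + 2x^4


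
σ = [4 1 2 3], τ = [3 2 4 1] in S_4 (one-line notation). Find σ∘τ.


σ∘τ: apply τ first, then σ
1 →τ 3 →σ 2
2 →τ 2 →σ 1
3 →τ 4 →σ 3
4 →τ 1 →σ 4

σ∘τ = [2 1 3 4]


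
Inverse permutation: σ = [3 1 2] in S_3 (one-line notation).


To find σ⁻¹, swap domain and range:
σ(1) = 3 → σ⁻¹(3) = 1
σ(2) = 1 → σ⁻¹(1) = 2
σ(3) = 2 → σ⁻¹(2) = 3

σ⁻¹ = [2 3 1]


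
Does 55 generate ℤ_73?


g generates ℤ_n iff gcd(g, n) = 1
gcd(55, 73) = 1
Since gcd = 1, 55 is a generator.

Yes, 55 generates ℤ_73


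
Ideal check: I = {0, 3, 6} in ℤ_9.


Check ideal conditions for I = {0, 3, 6} in ℤ_9:
(1) I is an additive subgroup? Yes
(2) For r ∈ ℤ_9 and a ∈ I: r·a ∈ I? Yes

Yes, I is an ideal of ℤ_9


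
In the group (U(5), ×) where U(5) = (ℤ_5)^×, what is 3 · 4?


Operation: multiplication mod 5
3 · 4 = (a × b) mod 5 with a = 3, b = 4

3 · 4 = 2


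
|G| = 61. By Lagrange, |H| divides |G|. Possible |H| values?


Lagrange's theorem: |H| divides |G|
|G| = 61
Divisors of 61: 1, 61

Possible subgroup orders: {1, 61}


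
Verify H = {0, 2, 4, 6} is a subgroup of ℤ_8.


Subgroup test for H = {0, 2, 4, 6} in (ℤ_8, +):
(1) 0 ∈ H? Yes
(2) Closure: for all a,b ∈ H, (a+b) mod 8 ∈ H? Yes
(3) Inverses: for all a ∈ H, -a mod 8 ∈ H? Yes

Yes, H is a subgroup of ℤ_8


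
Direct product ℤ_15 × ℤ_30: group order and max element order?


|ℤ_15 × ℤ_30| = 15 × 30 = 450
Max element order = lcm(15,30) = 30
Cyclic? No (gcd=15)

|ℤ_15×ℤ_30| = 450, max element order = 30


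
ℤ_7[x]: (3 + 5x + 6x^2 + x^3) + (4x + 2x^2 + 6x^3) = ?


Add coefficients mod 7:
x^0: 3 + 0 = 3 (mod 7)
x^1: 5 + 4 = 2 (mod 7)
x^2: 6 + 2 = 1 (mod 7)
x^3: 1 + 6 = 0 (mod 7)
Result: 3 + 2x + x^2

f + g = 3 + 2x + x^2


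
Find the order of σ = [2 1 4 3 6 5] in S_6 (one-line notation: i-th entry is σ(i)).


Cycle decomposition: (1 2) (3 4) (5 6)
Cycle lengths: 2, 2, 2
Order = lcm(2, 2, 2) = 2

ord(σ) = 2


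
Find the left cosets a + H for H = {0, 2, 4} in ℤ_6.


H = {0, 2, 4}, |H| = 3
Number of cosets = |G|/|H| = 6/3 = 2
0 + H = {0, 2, 4}
1 + H = {1, 3, 5}

Cosets: 0+H={0,2,4}; 1+H={1,3,5}


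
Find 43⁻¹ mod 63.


Use the extended Euclidean algorithm to write 1 = 43·s + 63·t; then s mod 63 is the inverse.
Euclidean algorithm:
  43 = 0·63 + 43
  63 = 1·43 + 20
  43 = 2·20 + 3
  20 = 6·3 + 2
  3 = 1·2 + 1
  2 = 2·1 + 0
gcd(43,63) = 1
Back-substitution gives: 43·(22) + 63·(-15) = 1
So 43⁻¹ ≡ 22 ≡ 22 (mod 63)
Check: 43 × 22 = 946 ≡ 1 (mod 63) ✓

43⁻¹ ≡ 22 (mod 63)


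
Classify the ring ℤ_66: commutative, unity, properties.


ℤ_66 is a commutative ring with unity 1; 66 = 2×33 is composite, so 2·33 ≡ 0 gives zero divisors (not an integral domain)
Commutative: Yes
Integral domain: No
Has unity: Yes

ℤ_66: Commutative=Yes, Unity=Yes


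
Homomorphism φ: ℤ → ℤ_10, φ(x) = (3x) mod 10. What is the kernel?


Kernel = preimage of identity
ker(φ) = {x ∈ ℤ : 3x ≡ 0 (mod 10)}. gcd(3,10) = 1, so 3x ≡ 0 (mod 10) ⟺ x ≡ 0 (mod 10/1 = 10). Hence ker(φ) = 10ℤ

ker(φ) = 10ℤ


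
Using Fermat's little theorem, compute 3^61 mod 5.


Fermat's little theorem: if p is prime and gcd(a,p)=1, then a^(p-1) ≡ 1 (mod p)
p = 5 is prime, gcd(3,5) = 1
Reduce exponent: 61 mod 4 = 1
So 3^61 ≡ 3^1 (mod 5)
3^1 mod 5 = 3

3^61 ≡ 3 (mod 5)


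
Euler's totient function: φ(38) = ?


Factor n: 38 = 2 × 19
φ(n) = n · ∏(1 - 1/p) over distinct primes p | n
φ(38) = 38 · (1 - 1/2) · (1 - 1/19) = 18

φ(38) = 18


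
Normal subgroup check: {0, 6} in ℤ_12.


H = {0, 6} in ℤ_12
ℤ_12 is abelian; every subgroup of an abelian group is normal

Yes, normal subgroup


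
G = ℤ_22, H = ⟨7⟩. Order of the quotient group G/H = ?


|⟨7⟩| = n / gcd(7, 22) = 22 / 1 = 22
H is normal (ℤ_22 is abelian).
|G/H| = |G| / |H| = 22 / 22 = 1

|G/H| = 1


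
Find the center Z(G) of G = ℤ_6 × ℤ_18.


Z(G) = {g ∈ G | gx = xg for all x ∈ G}
Direct product of abelian groups is abelian, so Z(G) = G

Z(ℤ_6 × ℤ_18) = ℤ_6 × ℤ_18


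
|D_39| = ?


|D_n| = 2n (n rotations and n reflections)
|D_39| = 2×39 = 78

|D_39| = 78


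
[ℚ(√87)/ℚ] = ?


√87 has minimal polynomial x² - 87 (irreducible over ℚ since 87 is squarefree)

[ℚ(√87)/ℚ] = 2


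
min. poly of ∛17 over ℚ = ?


∛17 satisfies x³ - 17 = 0, irreducible over ℚ (no rational root; 17 is not a perfect cube)

Minimal polynomial: x³ - 17


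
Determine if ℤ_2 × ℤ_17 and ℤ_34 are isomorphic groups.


Comparing ℤ_2 × ℤ_17 and ℤ_34:
gcd(2,17) = 1, so ℤ_2 × ℤ_17 ≅ ℤ_34 (CRT)

Yes, ℤ_2 × ℤ_17 ≅ ℤ_34


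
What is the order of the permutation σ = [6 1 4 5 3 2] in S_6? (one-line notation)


Cycle decomposition: (1 6 2) (3 4 5)
Cycle lengths: 3, 3
Order = lcm(3, 3) = 3

ord(σ) = 3


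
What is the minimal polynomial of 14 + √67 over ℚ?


Let α = 14 + √67. Then α - 14 = √67, so (α - 14)² = 67, giving α² - 28α + 129 = 0. Degree 2 and α ∉ ℚ, so this is the minimal polynomial.

Minimal polynomial: x² - 28x + 129


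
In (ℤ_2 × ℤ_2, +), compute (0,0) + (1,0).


Operation: componentwise addition mod (2, 2)
(0,0) + (1,0) = ((a₁+b₁) mod 2, (a₂+b₂) mod 2) with a = (0,0), b = (1,0)

(0,0) + (1,0) = (1,0)


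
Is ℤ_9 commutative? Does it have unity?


ℤ_9 is a commutative ring with unity 1; 9 = 3×3 is composite, so 3·3 ≡ 0 gives zero divisors (not an integral domain)
Commutative: Yes
Integral domain: No
Has unity: Yes

ℤ_9: Commutative=Yes, Unity=Yes


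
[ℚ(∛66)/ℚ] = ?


∛66 has minimal polynomial x³ - 66 (irreducible over ℚ since 66 is not a perfect cube)

[ℚ(∛66)/ℚ] = 3


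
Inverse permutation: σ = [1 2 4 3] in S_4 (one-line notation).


To find σ⁻¹, swap domain and range:
σ(1) = 1 → σ⁻¹(1) = 1
σ(2) = 2 → σ⁻¹(2) = 2
σ(3) = 4 → σ⁻¹(4) = 3
σ(4) = 3 → σ⁻¹(3) = 4

σ⁻¹ = [1 2 4 3]


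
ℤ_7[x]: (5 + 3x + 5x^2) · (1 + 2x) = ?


Expand and collect like terms; reduce coefficients mod 7:
x^0: 5·1 = 5 ≡ 5 (mod 7)
x^1: 5·2 + 3·1 = 13 ≡ 6 (mod 7)
x^2: 3·2 + 5·1 = 11 ≡ 4 (mod 7)
x^3: 5·2 = 10 ≡ 3 (mod 7)
Result: 5 + 6x + 4x^2 + 3x^3

f · g = 5 + 6x + 4x^2 + 3x^3


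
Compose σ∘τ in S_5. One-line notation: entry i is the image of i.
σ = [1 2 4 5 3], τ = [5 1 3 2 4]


σ∘τ: apply τ first, then σ
1 →τ 5 →σ 3
2 →τ 1 →σ 1
3 →τ 3 →σ 4
4 →τ 2 →σ 2
5 →τ 4 →σ 5

σ∘τ = [3 1 4 2 5]


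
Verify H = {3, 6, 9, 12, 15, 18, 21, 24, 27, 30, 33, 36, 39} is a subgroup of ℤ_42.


Subgroup test for H = {3, 6, 9, 12, 15, 18, 21, 24, 27, 30, 33, 36, 39} in (ℤ_42, +):
(1) 0 ∈ H? No
(2) Closure: for all a,b ∈ H, (a+b) mod 42 ∈ H? No  [counterexample: 3 + 39 = 0 ∉ H]
(3) Inverses: for all a ∈ H, -a mod 42 ∈ H? Yes

No, H is not a subgroup of ℤ_42


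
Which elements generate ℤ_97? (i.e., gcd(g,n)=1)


g generates ℤ_n iff gcd(g,n) = 1
Prime factors of 97: 97
Generators are g ∈ {1,...,96} not divisible by any of these primes.
Generators: {1, 2, 3, 4, 5, 6, 7, 8, 9, 10, 11, 12, 13, 14, 15, 16, 17, 18, 19, 20, 21, 22, 23, 24, 25, 26, 27, 28, 29, 30, 31, 32, 33, 34, 35, 36, 37, 38, 39, 40, 41, 42, 43, 44, 45, 46, 47, 48, 49, 50, 51, 52, 53, 54, 55, 56, 57, 58, 59, 60, 61, 62, 63, 64, 65, 66, 67, 68, 69, 70, 71, 72, 73, 74, 75, 76, 77, 78, 79, 80, 81, 82, 83, 84, 85, 86, 87, 88, 89, 90, 91, 92, 93, 94, 95, 96}
Number of generators = φ(97) = 96

Generators of ℤ_97 = {1, 2, 3, 4, 5, 6, 7, 8, 9, 10, 11, 12, 13, 14, 15, 16, 17, 18, 19, 20, 21, 22, 23, 24, 25, 26, 27, 28, 29, 30, 31, 32, 33, 34, 35, 36, 37, 38, 39, 40, 41, 42, 43, 44, 45, 46, 47, 48, 49, 50, 51, 52, 53, 54, 55, 56, 57, 58, 59, 60, 61, 62, 63, 64, 65, 66, 67, 68, 69, 70, 71, 72, 73, 74, 75, 76, 77, 78, 79, 80, 81, 82, 83, 84, 85, 86, 87, 88, 89, 90, 91, 92, 93, 94, 95, 96}


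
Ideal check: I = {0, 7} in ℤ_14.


Check ideal conditions for I = {0, 7} in ℤ_14:
(1) I is an additive subgroup? Yes
(2) For r ∈ ℤ_14 and a ∈ I: r·a ∈ I? Yes

Yes, I is an ideal of ℤ_14


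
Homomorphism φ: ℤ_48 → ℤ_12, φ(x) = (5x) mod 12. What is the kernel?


Kernel = preimage of identity
ker(φ) = {x ∈ ℤ_48 : 5x ≡ 0 (mod 12)}. Since 12 | 48, φ is well-defined. The kernel is the cyclic subgroup ⟨12⟩ of ℤ_48 (order 4), i.e. {0, 12, 24, 36}

ker(φ) = {0, 12, 24, 36}


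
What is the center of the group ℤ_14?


Z(G) = {g ∈ G | gx = xg for all x ∈ G}
ℤ_14 is abelian, so Z(G) = G

Z(ℤ_14) = ℤ_14


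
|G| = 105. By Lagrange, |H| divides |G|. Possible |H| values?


Lagrange's theorem: |H| divides |G|
|G| = 105
Divisors of 105: 1, 3, 5, 7, 15, 21, 35, 105

Possible subgroup orders: {1, 3, 5, 7, 15, 21, 35, 105}


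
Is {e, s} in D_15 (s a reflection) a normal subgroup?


H = {e, s} in D_15 (s a reflection)
r·s·r⁻¹ = sr⁻² ≠ s for n ≥ 3, so {e, s} is not closed under conjugation

No, not a normal subgroup


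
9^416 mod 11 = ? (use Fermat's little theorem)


Fermat's little theorem: if p is prime and gcd(a,p)=1, then a^(p-1) ≡ 1 (mod p)
p = 11 is prime, gcd(9,11) = 1
Reduce exponent: 416 mod 10 = 6
So 9^416 ≡ 9^6 (mod 11)
9^6 mod 11 = 9

9^416 ≡ 9 (mod 11)


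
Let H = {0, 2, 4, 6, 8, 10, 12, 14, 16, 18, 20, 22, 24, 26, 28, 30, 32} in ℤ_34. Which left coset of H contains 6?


6 + H = {6 + h (mod 34) : h ∈ H}
6+0=6, 6+2=8, 6+4=10, 6+6=12, 6+8=14, 6+10=16, 6+12=18, 6+14=20, 6+16=22, 6+18=24, 6+20=26, 6+22=28, 6+24=30, 6+26=32, 6+28=0, 6+30=2, 6+32=4
6 + H = {0, 2, 4, 6, 8, 10, 12, 14, 16, 18, 20, 22, 24, 26, 28, 30, 32} = 0 + H

6 + H = {0, 2, 4, 6, 8, 10, 12, 14, 16, 18, 20, 22, 24, 26, 28, 30, 32}


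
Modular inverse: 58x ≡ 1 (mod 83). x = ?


Use the extended Euclidean algorithm to write 1 = 58·s + 83·t; then s mod 83 is the inverse.
Euclidean algorithm:
  58 = 0·83 + 58
  83 = 1·58 + 25
  58 = 2·25 + 8
  25 = 3·8 + 1
  8 = 8·1 + 0
gcd(58,83) = 1
Back-substitution gives: 58·(-10) + 83·(7) = 1
So 58⁻¹ ≡ -10 ≡ 73 (mod 83)
Check: 58 × 73 = 4234 ≡ 1 (mod 83) ✓

58⁻¹ ≡ 73 (mod 83)


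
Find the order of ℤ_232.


ℤ_n has n elements.

|ℤ_232| = 232


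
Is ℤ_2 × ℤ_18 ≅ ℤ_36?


Comparing ℤ_2 × ℤ_18 and ℤ_36:
gcd(2,18) = 2 ≠ 1. Max element order in ℤ_2×ℤ_18 is lcm(2,18) = 18 < 36, so it has no element of order 36

No, ℤ_2 × ℤ_18 ≇ ℤ_36


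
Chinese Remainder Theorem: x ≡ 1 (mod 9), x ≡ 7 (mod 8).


m₁ = 9, m₂ = 8, gcd = 1, so CRT applies. M = m₁·m₂ = 72
Let M₁ = M/m₁ = 8, M₂ = M/m₂ = 9
Find y₁ ≡ M₁⁻¹ (mod m₁): 8⁻¹ ≡ 8 (mod 9)
Find y₂ ≡ M₂⁻¹ (mod m₂): 9⁻¹ ≡ 1 (mod 8)
x = a₁·M₁·y₁ + a₂·M₂·y₂ = 1·8·8 + 7·9·1 = 127
Reduce mod 72: x ≡ 55
Check: 55 mod 9 = 1 ✓, 55 mod 8 = 7 ✓

x ≡ 55 (mod 72)


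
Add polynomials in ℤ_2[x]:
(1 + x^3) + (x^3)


Add coefficients mod 2:
x^0: 1 + 0 = 1 (mod 2)
x^1: 0 + 0 = 0 (mod 2)
x^2: 0 + 0 = 0 (mod 2)
x^3: 1 + 1 = 0 (mod 2)
Result: 1

f + g = 1


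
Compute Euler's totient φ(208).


Factor n: 208 = 2^4 × 13
φ(n) = n · ∏(1 - 1/p) over distinct primes p | n
φ(208) = 208 · (1 - 1/2) · (1 - 1/13) = 96

φ(208) = 96


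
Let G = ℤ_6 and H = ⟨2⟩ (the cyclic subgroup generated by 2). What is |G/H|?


|⟨2⟩| = n / gcd(2, 6) = 6 / 2 = 3
H is normal (ℤ_6 is abelian).
|G/H| = |G| / |H| = 6 / 3 = 2

|G/H| = 2


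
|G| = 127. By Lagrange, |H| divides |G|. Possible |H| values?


Lagrange's theorem: |H| divides |G|
|G| = 127
Divisors of 127: 1, 127

Possible subgroup orders: {1, 127}


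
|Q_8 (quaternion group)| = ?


Q_8 = {±1, ±i, ±j, ±k}
|Q_8| = 8

|Q_8 (quaternion group)| = 8


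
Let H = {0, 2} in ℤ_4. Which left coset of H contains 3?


3 + H = {3 + h (mod 4) : h ∈ H}
3+0=3, 3+2=1
3 + H = {1, 3} = 1 + H

3 + H = {1, 3}


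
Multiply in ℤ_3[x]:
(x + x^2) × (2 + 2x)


Expand and collect like terms; reduce coefficients mod 3:
x^0: 0·2 = 0 ≡ 0 (mod 3)
x^1: 0·2 + 1·2 = 2 ≡ 2 (mod 3)
x^2: 1·2 + 1·2 = 4 ≡ 1 (mod 3)
x^3: 1·2 = 2 ≡ 2 (mod 3)
Result: 2x + x^2 + 2x^3

f · g = 2x + x^2 + 2x^3


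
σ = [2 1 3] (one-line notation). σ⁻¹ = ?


To find σ⁻¹, swap domain and range:
σ(1) = 2 → σ⁻¹(2) = 1
σ(2) = 1 → σ⁻¹(1) = 2
σ(3) = 3 → σ⁻¹(3) = 3

σ⁻¹ = [2 1 3]


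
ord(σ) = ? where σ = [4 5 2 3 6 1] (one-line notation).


Cycle decomposition: (1 4 3 2 5 6)
Cycle lengths: 6
Order = lcm(6) = 6

ord(σ) = 6


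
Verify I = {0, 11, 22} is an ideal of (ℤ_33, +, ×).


Check ideal conditions for I = {0, 11, 22} in ℤ_33:
(1) I is an additive subgroup? Yes
(2) For r ∈ ℤ_33 and a ∈ I: r·a ∈ I? Yes

Yes, I is an ideal of ℤ_33


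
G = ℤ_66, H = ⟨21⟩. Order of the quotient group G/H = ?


|⟨21⟩| = n / gcd(21, 66) = 66 / 3 = 22
H is normal (ℤ_66 is abelian).
|G/H| = |G| / |H| = 66 / 22 = 3

|G/H| = 3


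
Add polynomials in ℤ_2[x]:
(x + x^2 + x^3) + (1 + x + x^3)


Add coefficients mod 2:
x^0: 0 + 1 = 1 (mod 2)
x^1: 1 + 1 = 0 (mod 2)
x^2: 1 + 0 = 1 (mod 2)
x^3: 1 + 1 = 0 (mod 2)
Result: 1 + x^2

f + g = 1 + x^2


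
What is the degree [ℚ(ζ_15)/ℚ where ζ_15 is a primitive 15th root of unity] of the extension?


[ℚ(ζ_n):ℚ] = deg Φ_n(x) = φ(n). Here φ(15) = 8

[ℚ(ζ_15)/ℚ where ζ_15 is a primitive 15th root of unity] = 8


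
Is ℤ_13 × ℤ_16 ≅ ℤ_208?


Comparing ℤ_13 × ℤ_16 and ℤ_208:
gcd(13,16) = 1, so ℤ_13 × ℤ_16 ≅ ℤ_208 (CRT)

Yes, ℤ_13 × ℤ_16 ≅ ℤ_208


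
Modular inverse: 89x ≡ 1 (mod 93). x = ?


Use the extended Euclidean algorithm to write 1 = 89·s + 93·t; then s mod 93 is the inverse.
Euclidean algorithm:
  89 = 0·93 + 89
  93 = 1·89 + 4
  89 = 22·4 + 1
  4 = 4·1 + 0
gcd(89,93) = 1
Back-substitution gives: 89·(23) + 93·(-22) = 1
So 89⁻¹ ≡ 23 ≡ 23 (mod 93)
Check: 89 × 23 = 2047 ≡ 1 (mod 93) ✓

89⁻¹ ≡ 23 (mod 93)


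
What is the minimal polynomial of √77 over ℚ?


√77 satisfies x² - 77 = 0, irreducible over ℚ since 77 is squarefree

Minimal polynomial: x² - 77


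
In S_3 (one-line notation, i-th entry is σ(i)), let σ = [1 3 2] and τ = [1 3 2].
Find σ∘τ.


σ∘τ: apply τ first, then σ
1 →τ 1 →σ 1
2 →τ 3 →σ 2
3 →τ 2 →σ 3

σ∘τ = [1 2 3]


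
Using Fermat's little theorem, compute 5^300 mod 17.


Fermat's little theorem: if p is prime and gcd(a,p)=1, then a^(p-1) ≡ 1 (mod p)
p = 17 is prime, gcd(5,17) = 1
Reduce exponent: 300 mod 16 = 12
So 5^300 ≡ 5^12 (mod 17)
5^12 mod 17 = 4

5^300 ≡ 4 (mod 17)


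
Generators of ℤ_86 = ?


g generates ℤ_n iff gcd(g,n) = 1
Prime factors of 86: 2, 43
Generators are g ∈ {1,...,85} not divisible by any of these primes.
Generators: {1, 3, 5, 7, 9, 11, 13, 15, 17, 19, 21, 23, 25, 27, 29, 31, 33, 35, 37, 39, 41, 45, 47, 49, 51, 53, 55, 57, 59, 61, 63, 65, 67, 69, 71, 73, 75, 77, 79, 81, 83, 85}
Number of generators = φ(86) = 42

Generators of ℤ_86 = {1, 3, 5, 7, 9, 11, 13, 15, 17, 19, 21, 23, 25, 27, 29, 31, 33, 35, 37, 39, 41, 45, 47, 49, 51, 53, 55, 57, 59, 61, 63, 65, 67, 69, 71, 73, 75, 77, 79, 81, 83, 85}


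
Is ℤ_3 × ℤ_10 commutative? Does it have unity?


Direct product ring; commutative with unity (1,1); but (1,0)·(0,1) = (0,0) gives zero divisors, so not an integral domain
Commutative: Yes
Integral domain: No
Has unity: Yes

ℤ_3 × ℤ_10: Commutative=Yes, Unity=Yes


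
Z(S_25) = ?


Z(G) = {g ∈ G | gx = xg for all x ∈ G}
S_n is non-abelian for n ≥ 3; Z(S_25) is trivial

Z(S_25) = {e}


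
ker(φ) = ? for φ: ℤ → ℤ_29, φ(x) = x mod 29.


Kernel = preimage of identity
ker(φ) = {x ∈ ℤ : x ≡ 0 (mod 29)} = 29ℤ = {0, ±29, ±58, ...}

ker(φ) = 29ℤ


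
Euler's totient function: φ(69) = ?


Factor n: 69 = 3 × 23
φ(n) = n · ∏(1 - 1/p) over distinct primes p | n
φ(69) = 69 · (1 - 1/3) · (1 - 1/23) = 44

φ(69) = 44


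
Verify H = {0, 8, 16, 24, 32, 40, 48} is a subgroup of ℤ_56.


Subgroup test for H = {0, 8, 16, 24, 32, 40, 48} in (ℤ_56, +):
(1) 0 ∈ H? Yes
(2) Closure: for all a,b ∈ H, (a+b) mod 56 ∈ H? Yes
(3) Inverses: for all a ∈ H, -a mod 56 ∈ H? Yes

Yes, H is a subgroup of ℤ_56


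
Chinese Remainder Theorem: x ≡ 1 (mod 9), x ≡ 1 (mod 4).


m₁ = 9, m₂ = 4, gcd = 1, so CRT applies. M = m₁·m₂ = 36
Let M₁ = M/m₁ = 4, M₂ = M/m₂ = 9
Find y₁ ≡ M₁⁻¹ (mod m₁): 4⁻¹ ≡ 7 (mod 9)
Find y₂ ≡ M₂⁻¹ (mod m₂): 9⁻¹ ≡ 1 (mod 4)
x = a₁·M₁·y₁ + a₂·M₂·y₂ = 1·4·7 + 1·9·1 = 37
Reduce mod 36: x ≡ 1
Check: 1 mod 9 = 1 ✓, 1 mod 4 = 1 ✓

x ≡ 1 (mod 36)


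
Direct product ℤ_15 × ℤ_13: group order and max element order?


|ℤ_15 × ℤ_13| = 15 × 13 = 195
Max element order = lcm(15,13) = 195
Cyclic? Yes (gcd=1)

|ℤ_15×ℤ_13| = 195, max element order = 195


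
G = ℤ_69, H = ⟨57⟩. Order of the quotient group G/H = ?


|⟨57⟩| = n / gcd(57, 69) = 69 / 3 = 23
H is normal (ℤ_69 is abelian).
|G/H| = |G| / |H| = 69 / 23 = 3

|G/H| = 3


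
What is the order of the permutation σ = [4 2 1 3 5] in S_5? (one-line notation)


Cycle decomposition: (1 4 3)
Cycle lengths: 3
Order = lcm(3) = 3

ord(σ) = 3


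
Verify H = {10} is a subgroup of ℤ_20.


Subgroup test for H = {10} in (ℤ_20, +):
(1) 0 ∈ H? No
(2) Closure: for all a,b ∈ H, (a+b) mod 20 ∈ H? No  [counterexample: 10 + 10 = 0 ∉ H]
(3) Inverses: for all a ∈ H, -a mod 20 ∈ H? Yes

No, H is not a subgroup of ℤ_20


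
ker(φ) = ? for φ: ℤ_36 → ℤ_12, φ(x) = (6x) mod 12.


Kernel = preimage of identity
ker(φ) = {x ∈ ℤ_36 : 6x ≡ 0 (mod 12)}. Since 12 | 36, φ is well-defined. The kernel is the cyclic subgroup ⟨2⟩ of ℤ_36 (order 18), i.e. {0, 2, 4, 6, 8, 10, 12, 14, 16, 18, 20, 22, 24, 26, 28, 30, 32, 34}

ker(φ) = {0, 2, 4, 6, 8, 10, 12, 14, 16, 18, 20, 22, 24, 26, 28, 30, 32, 34}


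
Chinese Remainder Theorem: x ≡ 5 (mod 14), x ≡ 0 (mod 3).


m₁ = 14, m₂ = 3, gcd = 1, so CRT applies. M = m₁·m₂ = 42
Let M₁ = M/m₁ = 3, M₂ = M/m₂ = 14
Find y₁ ≡ M₁⁻¹ (mod m₁): 3⁻¹ ≡ 5 (mod 14)
Find y₂ ≡ M₂⁻¹ (mod m₂): 14⁻¹ ≡ 2 (mod 3)
x = a₁·M₁·y₁ + a₂·M₂·y₂ = 5·3·5 + 0·14·2 = 75
Reduce mod 42: x ≡ 33
Check: 33 mod 14 = 5 ✓, 33 mod 3 = 0 ✓

x ≡ 33 (mod 42)


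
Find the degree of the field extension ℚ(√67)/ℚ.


√67 has minimal polynomial x² - 67 (irreducible over ℚ since 67 is squarefree)

[ℚ(√67)/ℚ] = 2


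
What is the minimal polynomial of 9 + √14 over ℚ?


Let α = 9 + √14. Then α - 9 = √14, so (α - 9)² = 14, giving α² - 18α + 67 = 0. Degree 2 and α ∉ ℚ, so this is the minimal polynomial.

Minimal polynomial: x² - 18x + 67


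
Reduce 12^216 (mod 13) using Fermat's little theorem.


Fermat's little theorem: if p is prime and gcd(a,p)=1, then a^(p-1) ≡ 1 (mod p)
p = 13 is prime, gcd(12,13) = 1
Reduce exponent: 216 mod 12 = 0
So 12^216 ≡ 12^0 (mod 13)
12^0 = 1

12^216 ≡ 1 (mod 13)


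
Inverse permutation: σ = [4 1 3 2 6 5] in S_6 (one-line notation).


To find σ⁻¹, swap domain and range:
σ(1) = 4 → σ⁻¹(4) = 1
σ(2) = 1 → σ⁻¹(1) = 2
σ(3) = 3 → σ⁻¹(3) = 3
σ(4) = 2 → σ⁻¹(2) = 4
σ(5) = 6 → σ⁻¹(6) = 5
σ(6) = 5 → σ⁻¹(5) = 6

σ⁻¹ = [2 4 3 1 6 5]


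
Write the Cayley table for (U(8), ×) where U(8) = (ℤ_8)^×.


Elements: {1, 3, 5, 7}
Operation: multiplication mod 8
Entry (a, b) = (a × b) mod 8

Cayley table:
  | 1 | 3 | 5 | 7
1 | 1 | 3 | 5 | 7
3 | 3 | 1 | 7 | 5
5 | 5 | 7 | 1 | 3
7 | 7 | 5 | 3 | 1


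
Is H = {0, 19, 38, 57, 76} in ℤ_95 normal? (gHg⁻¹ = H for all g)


H = {0, 19, 38, 57, 76} in ℤ_95
ℤ_95 is abelian; every subgroup of an abelian group is normal

Yes, normal subgroup


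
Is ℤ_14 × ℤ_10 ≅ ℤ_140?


Comparing ℤ_14 × ℤ_10 and ℤ_140:
gcd(14,10) = 2 ≠ 1. Max element order in ℤ_14×ℤ_10 is lcm(14,10) = 70 < 140, so it has no element of order 140

No, ℤ_14 × ℤ_10 ≇ ℤ_140


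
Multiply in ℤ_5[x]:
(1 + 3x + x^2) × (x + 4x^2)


Expand and collect like terms; reduce coefficients mod 5:
x^0: 1·0 = 0 ≡ 0 (mod 5)
x^1: 1·1 + 3·0 = 1 ≡ 1 (mod 5)
x^2: 1·4 + 3·1 + 1·0 = 7 ≡ 2 (mod 5)
x^3: 3·4 + 1·1 = 13 ≡ 3 (mod 5)
x^4: 1·4 = 4 ≡ 4 (mod 5)
Result: x + 2x^2 + 3x^3 + 4x^4

f · g = x + 2x^2 + 3x^3 + 4x^4


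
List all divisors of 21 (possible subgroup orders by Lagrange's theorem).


Lagrange's theorem: |H| divides |G|
|G| = 21
Divisors of 21: 1, 3, 7, 21

Possible subgroup orders: {1, 3, 7, 21}


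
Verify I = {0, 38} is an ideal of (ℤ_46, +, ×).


Check ideal conditions for I = {0, 38} in ℤ_46:
(1) I is an additive subgroup? No
(2) For r ∈ ℤ_46 and a ∈ I: r·a ∈ I? No  [counterexample: r=2, a=38, r·a mod 46 = 30 ∉ I]

No, I is not an ideal of ℤ_46


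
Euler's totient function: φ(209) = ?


Factor n: 209 = 11 × 19
φ(n) = n · ∏(1 - 1/p) over distinct primes p | n
φ(209) = 209 · (1 - 1/11) · (1 - 1/19) = 180

φ(209) = 180


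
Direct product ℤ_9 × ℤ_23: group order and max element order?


|ℤ_9 × ℤ_23| = 9 × 23 = 207
Max element order = lcm(9,23) = 207
Cyclic? Yes (gcd=1)

|ℤ_9×ℤ_23| = 207, max element order = 207


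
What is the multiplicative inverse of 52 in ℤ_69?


Use the extended Euclidean algorithm to write 1 = 52·s + 69·t; then s mod 69 is the inverse.
Euclidean algorithm:
  52 = 0·69 + 52
  69 = 1·52 + 17
  52 = 3·17 + 1
  17 = 17·1 + 0
gcd(52,69) = 1
Back-substitution gives: 52·(4) + 69·(-3) = 1
So 52⁻¹ ≡ 4 ≡ 4 (mod 69)
Check: 52 × 4 = 208 ≡ 1 (mod 69) ✓

52⁻¹ ≡ 4 (mod 69)


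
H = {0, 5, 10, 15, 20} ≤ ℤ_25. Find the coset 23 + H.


23 + H = {23 + h (mod 25) : h ∈ H}
23+0=23, 23+5=3, 23+10=8, 23+15=13, 23+20=18
23 + H = {3, 8, 13, 18, 23} = 3 + H

23 + H = {3, 8, 13, 18, 23}


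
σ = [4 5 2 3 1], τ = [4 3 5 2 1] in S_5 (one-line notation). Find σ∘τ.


σ∘τ: apply τ first, then σ
1 →τ 4 →σ 3
2 →τ 3 →σ 2
3 →τ 5 →σ 1
4 →τ 2 →σ 5
5 →τ 1 →σ 4

σ∘τ = [3 2 1 5 4]


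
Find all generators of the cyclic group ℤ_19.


g generates ℤ_n iff gcd(g,n) = 1
Prime factors of 19: 19
Generators are g ∈ {1,...,18} not divisible by any of these primes.
Generators: {1, 2, 3, 4, 5, 6, 7, 8, 9, 10, 11, 12, 13, 14, 15, 16, 17, 18}
Number of generators = φ(19) = 18

Generators of ℤ_19 = {1, 2, 3, 4, 5, 6, 7, 8, 9, 10, 11, 12, 13, 14, 15, 16, 17, 18}


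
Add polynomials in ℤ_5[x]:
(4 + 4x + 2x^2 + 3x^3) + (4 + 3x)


Add coefficients mod 5:
x^0: 4 + 4 = 3 (mod 5)
x^1: 4 + 3 = 2 (mod 5)
x^2: 2 + 0 = 2 (mod 5)
x^3: 3 + 0 = 3 (mod 5)
Result: 3 + 2x + 2x^2 + 3x^3

f + g = 3 + 2x + 2x^2 + 3x^3


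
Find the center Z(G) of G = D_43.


Z(G) = {g ∈ G | gx = xg for all x ∈ G}
For odd n, Z(D_n) = {e}: no nontrivial rotation commutes with all reflections

Z(D_43) = {e}


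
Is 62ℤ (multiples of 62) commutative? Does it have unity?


62ℤ is a commutative ring under +,× but has no multiplicative identity (1 ∉ 62ℤ); it has no zero divisors, but without unity it is not an integral domain
Commutative: Yes
Integral domain: No
Has unity: No

62ℤ (multiples of 62): Commutative=Yes, Unity=No


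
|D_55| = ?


|D_n| = 2n (n rotations and n reflections)
|D_55| = 2×55 = 110

|D_55| = 110


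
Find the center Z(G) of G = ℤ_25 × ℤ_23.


Z(G) = {g ∈ G | gx = xg for all x ∈ G}
Direct product of abelian groups is abelian, so Z(G) = G

Z(ℤ_25 × ℤ_23) = ℤ_25 × ℤ_23


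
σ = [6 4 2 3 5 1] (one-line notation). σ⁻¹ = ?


To find σ⁻¹, swap domain and range:
σ(1) = 6 → σ⁻¹(6) = 1
σ(2) = 4 → σ⁻¹(4) = 2
σ(3) = 2 → σ⁻¹(2) = 3
σ(4) = 3 → σ⁻¹(3) = 4
σ(5) = 5 → σ⁻¹(5) = 5
σ(6) = 1 → σ⁻¹(1) = 6

σ⁻¹ = [6 3 4 2 5 1]


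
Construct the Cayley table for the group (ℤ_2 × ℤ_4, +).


Elements: {(0,0), (0,1), (0,2), (0,3), (1,0), (1,1), (1,2), (1,3)}
Operation: componentwise addition mod (2, 4)
Entry (a, b) = ((a₁+b₁) mod 2, (a₂+b₂) mod 4)

Cayley table:
      | (0,0) | (0,1) | (0,2) | (0,3) | (1,0) | (1,1) | (1,2) | (1,3)
(0,0) | (0,0) | (0,1) | (0,2) | (0,3) | (1,0) | (1,1) | (1,2) | (1,3)
(0,1) | (0,1) | (0,2) | (0,3) | (0,0) | (1,1) | (1,2) | (1,3) | (1,0)
(0,2) | (0,2) | (0,3) | (0,0) | (0,1) | (1,2) | (1,3) | (1,0) | (1,1)
(0,3) | (0,3) | (0,0) | (0,1) | (0,2) | (1,3) | (1,0) | (1,1) | (1,2)
(1,0) | (1,0) | (1,1) | (1,2) | (1,3) | (0,0) | (0,1) | (0,2) | (0,3)
(1,1) | (1,1) | (1,2) | (1,3) | (1,0) | (0,1) | (0,2) | (0,3) | (0,0)
(1,2) | (1,2) | (1,3) | (1,0) | (1,1) | (0,2) | (0,3) | (0,0) | (0,1)
(1,3) | (1,3) | (1,0) | (1,1) | (1,2) | (0,3) | (0,0) | (0,1) | (0,2)


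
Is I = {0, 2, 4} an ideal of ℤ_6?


Check ideal conditions for I = {0, 2, 4} in ℤ_6:
(1) I is an additive subgroup? Yes
(2) For r ∈ ℤ_6 and a ∈ I: r·a ∈ I? Yes

Yes, I is an ideal of ℤ_6


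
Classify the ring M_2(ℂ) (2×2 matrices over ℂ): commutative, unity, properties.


Matrix multiplication is non-commutative for n ≥ 2; the identity matrix I is the unity; singular matrices give zero divisors, so not an integral domain
Commutative: No
Integral domain: No
Has unity: Yes

M_2(ℂ) (2×2 matrices over ℂ): Commutative=No, Unity=Yes


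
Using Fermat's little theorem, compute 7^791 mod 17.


Fermat's little theorem: if p is prime and gcd(a,p)=1, then a^(p-1) ≡ 1 (mod p)
p = 17 is prime, gcd(7,17) = 1
Reduce exponent: 791 mod 16 = 7
So 7^791 ≡ 7^7 (mod 17)
7^7 mod 17 = 12

7^791 ≡ 12 (mod 17)


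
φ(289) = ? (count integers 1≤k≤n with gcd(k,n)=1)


Factor n: 289 = 17^2
φ(n) = n · ∏(1 - 1/p) over distinct primes p | n
φ(289) = 289 · (1 - 1/17) = 272

φ(289) = 272


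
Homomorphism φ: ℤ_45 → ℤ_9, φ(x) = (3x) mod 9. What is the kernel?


Kernel = preimage of identity
ker(φ) = {x ∈ ℤ_45 : 3x ≡ 0 (mod 9)}. Since 9 | 45, φ is well-defined. The kernel is the cyclic subgroup ⟨3⟩ of ℤ_45 (order 15), i.e. {0, 3, 6, 9, 12, 15, 18, 21, 24, 27, 30, 33, 36, 39, 42}

ker(φ) = {0, 3, 6, 9, 12, 15, 18, 21, 24, 27, 30, 33, 36, 39, 42}
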